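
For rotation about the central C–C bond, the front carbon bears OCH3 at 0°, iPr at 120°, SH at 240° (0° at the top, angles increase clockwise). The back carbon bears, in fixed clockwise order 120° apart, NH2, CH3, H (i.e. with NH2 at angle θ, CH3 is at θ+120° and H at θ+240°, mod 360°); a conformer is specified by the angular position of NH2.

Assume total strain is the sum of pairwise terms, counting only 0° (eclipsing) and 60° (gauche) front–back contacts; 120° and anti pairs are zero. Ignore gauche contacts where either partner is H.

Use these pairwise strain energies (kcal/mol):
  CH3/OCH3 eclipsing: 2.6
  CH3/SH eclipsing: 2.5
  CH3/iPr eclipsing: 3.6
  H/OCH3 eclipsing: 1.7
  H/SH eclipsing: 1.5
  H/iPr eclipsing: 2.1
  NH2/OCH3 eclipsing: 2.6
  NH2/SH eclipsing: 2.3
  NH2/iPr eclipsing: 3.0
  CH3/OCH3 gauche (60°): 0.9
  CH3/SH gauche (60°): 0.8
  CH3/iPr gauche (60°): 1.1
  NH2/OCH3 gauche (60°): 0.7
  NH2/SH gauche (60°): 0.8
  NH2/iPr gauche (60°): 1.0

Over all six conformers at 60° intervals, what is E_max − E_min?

NH2 at 0° is eclipsed. OCH3 at 0° is eclipsed with NH2 at 0° (2.6); iPr at 120° is eclipsed with CH3 at 120° (3.6); SH at 240° is eclipsed with H at 240° (1.5). Total 7.7 kcal/mol.
NH2 at 60° is staggered. OCH3 at 0° is gauche with NH2 at 60° (0.7); iPr at 120° is gauche with NH2 at 60° (1.0); iPr at 120° is gauche with CH3 at 180° (1.1); SH at 240° is gauche with CH3 at 180° (0.8). Total 3.6 kcal/mol.
NH2 at 120° is eclipsed. OCH3 at 0° is eclipsed with H at 0° (1.7); iPr at 120° is eclipsed with NH2 at 120° (3.0); SH at 240° is eclipsed with CH3 at 240° (2.5). Total 7.2 kcal/mol.
NH2 at 180° is staggered. OCH3 at 0° is gauche with CH3 at 300° (0.9); iPr at 120° is gauche with NH2 at 180° (1.0); SH at 240° is gauche with NH2 at 180° (0.8); SH at 240° is gauche with CH3 at 300° (0.8). Total 3.5 kcal/mol.
NH2 at 240° is eclipsed. OCH3 at 0° is eclipsed with CH3 at 0° (2.6); iPr at 120° is eclipsed with H at 120° (2.1); SH at 240° is eclipsed with NH2 at 240° (2.3). Total 7.0 kcal/mol.
NH2 at 300° is staggered. OCH3 at 0° is gauche with NH2 at 300° (0.7); OCH3 at 0° is gauche with CH3 at 60° (0.9); iPr at 120° is gauche with CH3 at 60° (1.1); SH at 240° is gauche with NH2 at 300° (0.8). Total 3.5 kcal/mol.
Max at 0° (7.7 kcal/mol), min at 180° (3.5 kcal/mol); barrier = 4.2 kcal/mol.

4.2 kcal/mol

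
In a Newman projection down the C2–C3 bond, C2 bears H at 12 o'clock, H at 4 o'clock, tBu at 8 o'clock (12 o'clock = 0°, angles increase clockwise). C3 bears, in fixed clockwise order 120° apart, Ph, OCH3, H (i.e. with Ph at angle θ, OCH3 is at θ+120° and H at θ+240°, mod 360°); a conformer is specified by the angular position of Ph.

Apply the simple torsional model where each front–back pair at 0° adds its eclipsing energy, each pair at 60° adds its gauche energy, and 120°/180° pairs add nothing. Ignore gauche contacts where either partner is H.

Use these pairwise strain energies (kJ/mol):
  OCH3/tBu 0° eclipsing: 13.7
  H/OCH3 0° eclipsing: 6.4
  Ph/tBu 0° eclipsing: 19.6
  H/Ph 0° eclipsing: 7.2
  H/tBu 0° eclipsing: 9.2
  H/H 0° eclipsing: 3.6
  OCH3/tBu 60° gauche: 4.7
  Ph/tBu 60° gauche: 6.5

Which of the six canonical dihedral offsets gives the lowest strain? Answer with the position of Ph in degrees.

60°

Ph at 0° (eclipsed): H–Ph eclipsed, H–OCH3 eclipsed, tBu–H eclipsed; 7.2 + 6.4 + 9.2 = 22.8 kJ/mol.
Ph at 60° (staggered): tBu–OCH3 gauche; 4.7 = 4.7 kJ/mol.
Ph at 120° (eclipsed): H–H eclipsed, H–Ph eclipsed, tBu–OCH3 eclipsed; 3.6 + 7.2 + 13.7 = 24.5 kJ/mol.
Ph at 180° (staggered): tBu–Ph gauche, tBu–OCH3 gauche; 6.5 + 4.7 = 11.2 kJ/mol.
Ph at 240° (eclipsed): H–OCH3 eclipsed, H–H eclipsed, tBu–Ph eclipsed; 6.4 + 3.6 + 19.6 = 29.6 kJ/mol.
Ph at 300° (staggered): tBu–Ph gauche; 6.5 = 6.5 kJ/mol.
The minimum (4.7 kJ/mol) occurs with Ph at 60°.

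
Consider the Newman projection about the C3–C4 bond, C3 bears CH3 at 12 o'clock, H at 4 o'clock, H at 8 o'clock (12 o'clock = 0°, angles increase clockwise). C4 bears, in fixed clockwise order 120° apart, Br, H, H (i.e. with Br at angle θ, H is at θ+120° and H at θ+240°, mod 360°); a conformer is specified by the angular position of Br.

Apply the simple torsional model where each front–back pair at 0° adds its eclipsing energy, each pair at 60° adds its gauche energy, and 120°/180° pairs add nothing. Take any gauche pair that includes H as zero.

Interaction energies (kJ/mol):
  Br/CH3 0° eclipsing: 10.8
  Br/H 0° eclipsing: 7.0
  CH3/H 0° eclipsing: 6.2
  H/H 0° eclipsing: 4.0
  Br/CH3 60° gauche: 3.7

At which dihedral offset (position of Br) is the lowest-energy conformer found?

180°

Br at 0° is eclipsed. CH3 at 0° is eclipsed with Br at 0° (10.8); H at 120° is eclipsed with H at 120° (4.0); H at 240° is eclipsed with H at 240° (4.0). Total 18.8 kJ/mol.
Br at 60° is staggered. CH3 at 0° is gauche with Br at 60° (3.7). Total 3.7 kJ/mol.
Br at 120° is eclipsed. CH3 at 0° is eclipsed with H at 0° (6.2); H at 120° is eclipsed with Br at 120° (7.0); H at 240° is eclipsed with H at 240° (4.0). Total 17.2 kJ/mol.
Br at 180° (staggered): no non-H gauche contacts → 0.0 kJ/mol.
Br at 240° is eclipsed. CH3 at 0° is eclipsed with H at 0° (6.2); H at 120° is eclipsed with H at 120° (4.0); H at 240° is eclipsed with Br at 240° (7.0). Total 17.2 kJ/mol.
Br at 300° is staggered. CH3 at 0° is gauche with Br at 300° (3.7). Total 3.7 kJ/mol.
The minimum (0.0 kJ/mol) occurs with Br at 180°.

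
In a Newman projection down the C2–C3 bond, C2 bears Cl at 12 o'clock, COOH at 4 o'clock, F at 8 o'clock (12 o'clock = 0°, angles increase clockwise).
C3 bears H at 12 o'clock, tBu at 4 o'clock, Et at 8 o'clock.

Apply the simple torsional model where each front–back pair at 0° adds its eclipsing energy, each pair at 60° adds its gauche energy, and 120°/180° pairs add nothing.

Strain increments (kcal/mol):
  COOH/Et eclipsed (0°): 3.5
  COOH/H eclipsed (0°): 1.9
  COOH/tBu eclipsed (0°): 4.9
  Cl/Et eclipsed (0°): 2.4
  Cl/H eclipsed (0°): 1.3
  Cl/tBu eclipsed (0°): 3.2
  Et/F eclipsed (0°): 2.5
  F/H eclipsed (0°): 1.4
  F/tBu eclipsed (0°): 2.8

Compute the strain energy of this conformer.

8.7 kcal/mol

This conformer is eclipsed. Cl at 0° is eclipsed with H at 0° (1.3); COOH at 120° is eclipsed with tBu at 120° (4.9); F at 240° is eclipsed with Et at 240° (2.5). Total 8.7 kcal/mol.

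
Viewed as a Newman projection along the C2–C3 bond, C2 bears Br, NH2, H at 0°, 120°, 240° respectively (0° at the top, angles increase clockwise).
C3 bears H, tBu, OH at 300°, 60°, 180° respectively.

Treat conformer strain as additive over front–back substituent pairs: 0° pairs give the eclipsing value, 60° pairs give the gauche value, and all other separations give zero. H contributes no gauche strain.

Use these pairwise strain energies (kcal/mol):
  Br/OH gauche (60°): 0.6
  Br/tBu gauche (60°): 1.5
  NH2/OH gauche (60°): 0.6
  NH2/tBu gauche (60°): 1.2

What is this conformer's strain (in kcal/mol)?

3.3 kcal/mol

This conformer is staggered. Br at 0° is gauche with tBu at 60° (1.5); NH2 at 120° is gauche with tBu at 60° (1.2); NH2 at 120° is gauche with OH at 180° (0.6). Total 3.3 kcal/mol.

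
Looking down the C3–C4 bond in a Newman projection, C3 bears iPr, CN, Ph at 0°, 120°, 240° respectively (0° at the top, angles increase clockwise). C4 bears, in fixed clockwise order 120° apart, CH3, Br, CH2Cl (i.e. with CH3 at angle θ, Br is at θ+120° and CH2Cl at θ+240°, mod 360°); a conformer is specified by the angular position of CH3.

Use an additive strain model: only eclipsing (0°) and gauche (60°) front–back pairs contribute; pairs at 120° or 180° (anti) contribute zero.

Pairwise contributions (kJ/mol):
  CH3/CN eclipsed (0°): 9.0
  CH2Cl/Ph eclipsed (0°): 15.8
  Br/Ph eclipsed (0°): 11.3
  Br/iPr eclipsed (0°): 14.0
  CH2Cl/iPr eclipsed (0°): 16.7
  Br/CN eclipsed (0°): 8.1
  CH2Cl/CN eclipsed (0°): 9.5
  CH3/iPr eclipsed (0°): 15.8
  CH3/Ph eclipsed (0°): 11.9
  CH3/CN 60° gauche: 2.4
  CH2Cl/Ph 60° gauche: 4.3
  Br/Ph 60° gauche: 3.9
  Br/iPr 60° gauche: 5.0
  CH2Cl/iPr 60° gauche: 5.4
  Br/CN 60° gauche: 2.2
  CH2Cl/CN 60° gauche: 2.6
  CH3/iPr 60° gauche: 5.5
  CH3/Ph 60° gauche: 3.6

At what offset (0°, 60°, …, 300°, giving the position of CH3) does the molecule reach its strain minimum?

180°

CH3 at 0° (eclipsed): iPr(0°)/CH3(0°) eclipsed 15.8; CN(120°)/Br(120°) eclipsed 8.1; Ph(240°)/CH2Cl(240°) eclipsed 15.8 → 39.7 kJ/mol.
CH3 at 60° (staggered): iPr(0°)/CH3(60°) gauche 5.5; iPr(0°)/CH2Cl(300°) gauche 5.4; CN(120°)/CH3(60°) gauche 2.4; CN(120°)/Br(180°) gauche 2.2; Ph(240°)/Br(180°) gauche 3.9; Ph(240°)/CH2Cl(300°) gauche 4.3 → 23.7 kJ/mol.
CH3 at 120° (eclipsed): iPr(0°)/CH2Cl(0°) eclipsed 16.7; CN(120°)/CH3(120°) eclipsed 9.0; Ph(240°)/Br(240°) eclipsed 11.3 → 37.0 kJ/mol.
CH3 at 180° (staggered): iPr(0°)/Br(300°) gauche 5.0; iPr(0°)/CH2Cl(60°) gauche 5.4; CN(120°)/CH3(180°) gauche 2.4; CN(120°)/CH2Cl(60°) gauche 2.6; Ph(240°)/CH3(180°) gauche 3.6; Ph(240°)/Br(300°) gauche 3.9 → 22.9 kJ/mol.
CH3 at 240° (eclipsed): iPr(0°)/Br(0°) eclipsed 14.0; CN(120°)/CH2Cl(120°) eclipsed 9.5; Ph(240°)/CH3(240°) eclipsed 11.9 → 35.4 kJ/mol.
CH3 at 300° (staggered): iPr(0°)/CH3(300°) gauche 5.5; iPr(0°)/Br(60°) gauche 5.0; CN(120°)/Br(60°) gauche 2.2; CN(120°)/CH2Cl(180°) gauche 2.6; Ph(240°)/CH3(300°) gauche 3.6; Ph(240°)/CH2Cl(180°) gauche 4.3 → 23.2 kJ/mol.
The minimum (22.9 kJ/mol) occurs with CH3 at 180°.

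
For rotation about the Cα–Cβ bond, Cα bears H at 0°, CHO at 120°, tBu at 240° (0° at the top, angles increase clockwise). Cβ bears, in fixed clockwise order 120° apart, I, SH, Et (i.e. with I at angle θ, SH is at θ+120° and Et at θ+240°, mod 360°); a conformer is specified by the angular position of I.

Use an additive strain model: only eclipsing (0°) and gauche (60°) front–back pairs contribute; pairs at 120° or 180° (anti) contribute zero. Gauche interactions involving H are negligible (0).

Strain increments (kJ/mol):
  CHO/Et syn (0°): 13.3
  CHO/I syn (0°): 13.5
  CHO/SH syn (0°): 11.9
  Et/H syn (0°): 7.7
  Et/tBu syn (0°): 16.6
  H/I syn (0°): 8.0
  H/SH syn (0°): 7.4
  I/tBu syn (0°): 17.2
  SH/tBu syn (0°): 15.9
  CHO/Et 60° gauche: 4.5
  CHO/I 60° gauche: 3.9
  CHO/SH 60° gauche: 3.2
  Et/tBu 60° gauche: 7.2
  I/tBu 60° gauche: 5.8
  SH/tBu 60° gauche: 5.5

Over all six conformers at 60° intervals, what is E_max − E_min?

18.2 kJ/mol

I at 0° (eclipsed): H(0°)/I(0°) eclipsed 8.0; CHO(120°)/SH(120°) eclipsed 11.9; tBu(240°)/Et(240°) eclipsed 16.6 → 36.5 kJ/mol.
I at 60° (staggered): CHO(120°)/I(60°) gauche 3.9; CHO(120°)/SH(180°) gauche 3.2; tBu(240°)/SH(180°) gauche 5.5; tBu(240°)/Et(300°) gauche 7.2 → 19.8 kJ/mol.
I at 120° (eclipsed): H(0°)/Et(0°) eclipsed 7.7; CHO(120°)/I(120°) eclipsed 13.5; tBu(240°)/SH(240°) eclipsed 15.9 → 37.1 kJ/mol.
I at 180° (staggered): CHO(120°)/I(180°) gauche 3.9; CHO(120°)/Et(60°) gauche 4.5; tBu(240°)/I(180°) gauche 5.8; tBu(240°)/SH(300°) gauche 5.5 → 19.7 kJ/mol.
I at 240° (eclipsed): H(0°)/SH(0°) eclipsed 7.4; CHO(120°)/Et(120°) eclipsed 13.3; tBu(240°)/I(240°) eclipsed 17.2 → 37.9 kJ/mol.
I at 300° (staggered): CHO(120°)/SH(60°) gauche 3.2; CHO(120°)/Et(180°) gauche 4.5; tBu(240°)/I(300°) gauche 5.8; tBu(240°)/Et(180°) gauche 7.2 → 20.7 kJ/mol.
Max at 240° (37.9 kJ/mol), min at 180° (19.7 kJ/mol); barrier = 18.2 kJ/mol.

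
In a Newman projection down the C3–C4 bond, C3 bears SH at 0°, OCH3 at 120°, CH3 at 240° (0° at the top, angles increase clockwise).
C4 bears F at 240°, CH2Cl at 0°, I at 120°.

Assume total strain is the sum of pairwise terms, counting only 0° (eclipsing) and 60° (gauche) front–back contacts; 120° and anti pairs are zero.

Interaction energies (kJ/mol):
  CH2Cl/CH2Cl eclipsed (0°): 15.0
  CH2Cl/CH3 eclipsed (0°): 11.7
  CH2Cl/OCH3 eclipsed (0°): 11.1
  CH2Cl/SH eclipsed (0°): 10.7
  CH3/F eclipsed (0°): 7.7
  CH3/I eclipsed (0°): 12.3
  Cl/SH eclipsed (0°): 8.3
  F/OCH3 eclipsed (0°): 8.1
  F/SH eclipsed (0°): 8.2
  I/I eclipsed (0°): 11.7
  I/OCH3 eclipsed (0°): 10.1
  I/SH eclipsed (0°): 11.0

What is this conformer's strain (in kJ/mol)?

This conformer (eclipsed): SH–CH2Cl eclipsed, OCH3–I eclipsed, CH3–F eclipsed; 10.7 + 10.1 + 7.7 = 28.5 kJ/mol.

28.5 kJ/mol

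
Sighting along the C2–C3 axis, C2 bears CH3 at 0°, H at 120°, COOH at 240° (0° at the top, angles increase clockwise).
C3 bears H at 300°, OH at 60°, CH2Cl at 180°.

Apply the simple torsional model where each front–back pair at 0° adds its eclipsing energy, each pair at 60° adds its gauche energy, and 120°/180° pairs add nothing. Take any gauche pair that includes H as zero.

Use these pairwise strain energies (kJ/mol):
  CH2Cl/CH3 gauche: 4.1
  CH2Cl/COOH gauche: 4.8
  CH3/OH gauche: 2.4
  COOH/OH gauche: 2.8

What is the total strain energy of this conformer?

This conformer is staggered. CH3 at 0° is gauche with OH at 60° (2.4); COOH at 240° is gauche with CH2Cl at 180° (4.8). Total 7.2 kJ/mol.

7.2 kJ/mol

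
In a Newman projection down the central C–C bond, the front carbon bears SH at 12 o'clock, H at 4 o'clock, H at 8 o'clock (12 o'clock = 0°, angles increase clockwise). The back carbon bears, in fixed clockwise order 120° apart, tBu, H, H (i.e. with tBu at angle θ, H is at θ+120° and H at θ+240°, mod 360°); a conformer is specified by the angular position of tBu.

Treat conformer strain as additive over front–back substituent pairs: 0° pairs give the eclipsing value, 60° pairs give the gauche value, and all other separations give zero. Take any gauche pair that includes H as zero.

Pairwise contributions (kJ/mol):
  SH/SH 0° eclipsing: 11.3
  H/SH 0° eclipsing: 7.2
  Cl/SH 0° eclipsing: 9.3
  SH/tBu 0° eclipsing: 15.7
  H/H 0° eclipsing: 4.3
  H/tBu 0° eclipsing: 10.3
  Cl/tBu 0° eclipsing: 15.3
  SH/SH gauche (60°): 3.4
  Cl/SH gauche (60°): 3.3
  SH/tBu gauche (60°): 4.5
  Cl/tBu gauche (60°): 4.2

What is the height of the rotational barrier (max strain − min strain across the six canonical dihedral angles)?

24.3 kJ/mol

tBu at 0° (eclipsed): SH–tBu eclipsed, H–H eclipsed, H–H eclipsed; 15.7 + 4.3 + 4.3 = 24.3 kJ/mol.
tBu at 60° (staggered): SH–tBu gauche; 4.5 = 4.5 kJ/mol.
tBu at 120° (eclipsed): SH–H eclipsed, H–tBu eclipsed, H–H eclipsed; 7.2 + 10.3 + 4.3 = 21.8 kJ/mol.
tBu at 180° (staggered): no non-H gauche contacts → 0.0 kJ/mol.
tBu at 240° (eclipsed): SH–H eclipsed, H–H eclipsed, H–tBu eclipsed; 7.2 + 4.3 + 10.3 = 21.8 kJ/mol.
tBu at 300° (staggered): SH–tBu gauche; 4.5 = 4.5 kJ/mol.
Max at 0° (24.3 kJ/mol), min at 180° (0.0 kJ/mol); barrier = 24.3 kJ/mol.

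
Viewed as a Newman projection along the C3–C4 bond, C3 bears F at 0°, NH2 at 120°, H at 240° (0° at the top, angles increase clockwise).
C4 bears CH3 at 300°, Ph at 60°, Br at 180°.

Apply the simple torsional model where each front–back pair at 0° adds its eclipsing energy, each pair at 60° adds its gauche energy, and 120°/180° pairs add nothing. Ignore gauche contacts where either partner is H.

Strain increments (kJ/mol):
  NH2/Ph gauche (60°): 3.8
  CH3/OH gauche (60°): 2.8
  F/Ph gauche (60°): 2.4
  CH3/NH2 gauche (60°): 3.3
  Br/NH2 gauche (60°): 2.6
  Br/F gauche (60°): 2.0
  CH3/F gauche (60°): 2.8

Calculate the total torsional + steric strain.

This conformer is staggered. F at 0° is gauche with CH3 at 300° (2.8); F at 0° is gauche with Ph at 60° (2.4); NH2 at 120° is gauche with Ph at 60° (3.8); NH2 at 120° is gauche with Br at 180° (2.6). Total 11.6 kJ/mol.

11.6 kJ/mol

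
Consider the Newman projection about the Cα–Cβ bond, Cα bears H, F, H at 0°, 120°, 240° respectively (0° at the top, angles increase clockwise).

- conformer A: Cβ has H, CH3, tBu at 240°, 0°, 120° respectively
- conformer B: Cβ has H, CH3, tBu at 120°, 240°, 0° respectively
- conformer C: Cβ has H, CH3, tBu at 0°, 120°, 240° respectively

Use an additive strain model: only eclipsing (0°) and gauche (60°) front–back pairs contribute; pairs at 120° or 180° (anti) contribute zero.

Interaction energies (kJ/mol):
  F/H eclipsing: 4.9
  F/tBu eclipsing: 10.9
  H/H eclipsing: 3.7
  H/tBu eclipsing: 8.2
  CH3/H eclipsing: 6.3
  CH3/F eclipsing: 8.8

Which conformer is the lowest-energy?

A (eclipsed): H(0°)/CH3(0°) eclipsed 6.3; F(120°)/tBu(120°) eclipsed 10.9; H(240°)/H(240°) eclipsed 3.7 → 20.9 kJ/mol.
B (eclipsed): H(0°)/tBu(0°) eclipsed 8.2; F(120°)/H(120°) eclipsed 4.9; H(240°)/CH3(240°) eclipsed 6.3 → 19.4 kJ/mol.
C (eclipsed): H(0°)/H(0°) eclipsed 3.7; F(120°)/CH3(120°) eclipsed 8.8; H(240°)/tBu(240°) eclipsed 8.2 → 20.7 kJ/mol.
B has the lowest total (19.4 kJ/mol).

B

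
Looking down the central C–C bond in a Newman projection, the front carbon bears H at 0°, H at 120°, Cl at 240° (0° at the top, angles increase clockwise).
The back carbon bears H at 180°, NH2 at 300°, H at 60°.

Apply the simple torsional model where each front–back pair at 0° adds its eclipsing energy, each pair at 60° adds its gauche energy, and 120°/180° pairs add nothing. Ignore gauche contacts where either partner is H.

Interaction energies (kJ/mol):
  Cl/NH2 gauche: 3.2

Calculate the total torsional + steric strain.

3.2 kJ/mol

This conformer is staggered. Cl at 240° is gauche with NH2 at 300° (3.2). Total 3.2 kJ/mol.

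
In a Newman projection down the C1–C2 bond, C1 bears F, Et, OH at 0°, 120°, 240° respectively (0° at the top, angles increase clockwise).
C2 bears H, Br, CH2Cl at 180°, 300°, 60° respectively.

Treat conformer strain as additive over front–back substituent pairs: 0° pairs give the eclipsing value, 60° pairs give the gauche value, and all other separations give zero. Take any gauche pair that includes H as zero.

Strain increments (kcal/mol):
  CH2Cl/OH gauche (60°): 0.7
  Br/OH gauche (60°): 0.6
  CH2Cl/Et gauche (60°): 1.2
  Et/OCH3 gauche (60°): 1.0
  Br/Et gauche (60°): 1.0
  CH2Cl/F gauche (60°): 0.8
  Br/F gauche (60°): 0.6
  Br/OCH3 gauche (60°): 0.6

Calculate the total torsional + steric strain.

3.2 kcal/mol

This conformer (staggered): F(0°)/Br(300°) gauche 0.6; F(0°)/CH2Cl(60°) gauche 0.8; Et(120°)/CH2Cl(60°) gauche 1.2; OH(240°)/Br(300°) gauche 0.6 → 3.2 kcal/mol.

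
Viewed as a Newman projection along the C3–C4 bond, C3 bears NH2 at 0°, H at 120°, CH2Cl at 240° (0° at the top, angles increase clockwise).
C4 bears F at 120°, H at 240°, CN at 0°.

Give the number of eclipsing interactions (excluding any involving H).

Non-H eclipsing pairs: NH2(0°)/CN(0°) — 1 interaction.

1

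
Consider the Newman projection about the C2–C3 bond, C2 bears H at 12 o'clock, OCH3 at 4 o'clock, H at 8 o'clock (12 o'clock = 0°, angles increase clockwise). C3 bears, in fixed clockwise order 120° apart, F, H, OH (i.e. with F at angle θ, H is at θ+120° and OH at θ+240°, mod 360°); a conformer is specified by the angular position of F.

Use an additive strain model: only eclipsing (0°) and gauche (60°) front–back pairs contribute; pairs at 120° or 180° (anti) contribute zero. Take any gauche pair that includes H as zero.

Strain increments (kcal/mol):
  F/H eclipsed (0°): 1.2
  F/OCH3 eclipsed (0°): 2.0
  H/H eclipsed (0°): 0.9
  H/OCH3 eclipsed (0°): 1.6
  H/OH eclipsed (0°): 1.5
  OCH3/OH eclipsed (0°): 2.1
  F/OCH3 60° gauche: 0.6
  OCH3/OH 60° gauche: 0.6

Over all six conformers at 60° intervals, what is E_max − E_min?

3.8 kcal/mol

F at 0° (eclipsed): H–F eclipsed, OCH3–H eclipsed, H–OH eclipsed; 1.2 + 1.6 + 1.5 = 4.3 kcal/mol.
F at 60° (staggered): OCH3–F gauche; 0.6 = 0.6 kcal/mol.
F at 120° (eclipsed): H–OH eclipsed, OCH3–F eclipsed, H–H eclipsed; 1.5 + 2.0 + 0.9 = 4.4 kcal/mol.
F at 180° (staggered): OCH3–F gauche, OCH3–OH gauche; 0.6 + 0.6 = 1.2 kcal/mol.
F at 240° (eclipsed): H–H eclipsed, OCH3–OH eclipsed, H–F eclipsed; 0.9 + 2.1 + 1.2 = 4.2 kcal/mol.
F at 300° (staggered): OCH3–OH gauche; 0.6 = 0.6 kcal/mol.
Max at 120° (4.4 kcal/mol), min at 60° (0.6 kcal/mol); barrier = 3.8 kcal/mol.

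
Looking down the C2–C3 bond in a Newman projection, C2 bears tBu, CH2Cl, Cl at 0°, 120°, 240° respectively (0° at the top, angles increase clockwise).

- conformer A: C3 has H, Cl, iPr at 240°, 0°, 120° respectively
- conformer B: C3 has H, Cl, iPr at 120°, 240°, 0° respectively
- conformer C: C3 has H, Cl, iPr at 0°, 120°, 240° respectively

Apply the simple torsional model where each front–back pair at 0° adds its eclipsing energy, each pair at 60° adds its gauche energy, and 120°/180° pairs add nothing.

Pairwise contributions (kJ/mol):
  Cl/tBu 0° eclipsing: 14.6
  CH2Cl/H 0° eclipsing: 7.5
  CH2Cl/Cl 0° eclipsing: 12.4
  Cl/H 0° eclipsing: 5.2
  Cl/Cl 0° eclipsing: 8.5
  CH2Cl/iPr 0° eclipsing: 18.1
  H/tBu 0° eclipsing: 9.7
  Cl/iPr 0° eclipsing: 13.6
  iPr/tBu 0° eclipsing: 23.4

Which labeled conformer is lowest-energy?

A (eclipsed): tBu(0°)/Cl(0°) eclipsed 14.6; CH2Cl(120°)/iPr(120°) eclipsed 18.1; Cl(240°)/H(240°) eclipsed 5.2 → 37.9 kJ/mol.
B (eclipsed): tBu(0°)/iPr(0°) eclipsed 23.4; CH2Cl(120°)/H(120°) eclipsed 7.5; Cl(240°)/Cl(240°) eclipsed 8.5 → 39.4 kJ/mol.
C (eclipsed): tBu(0°)/H(0°) eclipsed 9.7; CH2Cl(120°)/Cl(120°) eclipsed 12.4; Cl(240°)/iPr(240°) eclipsed 13.6 → 35.7 kJ/mol.
C has the lowest total (35.7 kJ/mol).

C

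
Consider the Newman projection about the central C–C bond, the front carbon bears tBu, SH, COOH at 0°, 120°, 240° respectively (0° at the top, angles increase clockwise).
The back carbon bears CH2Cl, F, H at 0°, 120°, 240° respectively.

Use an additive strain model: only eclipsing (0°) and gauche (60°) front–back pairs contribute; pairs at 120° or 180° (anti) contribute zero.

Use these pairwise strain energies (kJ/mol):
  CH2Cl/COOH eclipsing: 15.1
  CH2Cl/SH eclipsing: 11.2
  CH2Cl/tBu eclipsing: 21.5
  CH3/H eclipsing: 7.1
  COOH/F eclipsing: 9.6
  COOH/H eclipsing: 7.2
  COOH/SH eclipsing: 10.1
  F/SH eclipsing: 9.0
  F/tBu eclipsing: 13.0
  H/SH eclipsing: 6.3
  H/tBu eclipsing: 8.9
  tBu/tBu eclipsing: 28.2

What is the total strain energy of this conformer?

This conformer (eclipsed): tBu–CH2Cl eclipsed, SH–F eclipsed, COOH–H eclipsed; 21.5 + 9.0 + 7.2 = 37.7 kJ/mol.

37.7 kJ/mol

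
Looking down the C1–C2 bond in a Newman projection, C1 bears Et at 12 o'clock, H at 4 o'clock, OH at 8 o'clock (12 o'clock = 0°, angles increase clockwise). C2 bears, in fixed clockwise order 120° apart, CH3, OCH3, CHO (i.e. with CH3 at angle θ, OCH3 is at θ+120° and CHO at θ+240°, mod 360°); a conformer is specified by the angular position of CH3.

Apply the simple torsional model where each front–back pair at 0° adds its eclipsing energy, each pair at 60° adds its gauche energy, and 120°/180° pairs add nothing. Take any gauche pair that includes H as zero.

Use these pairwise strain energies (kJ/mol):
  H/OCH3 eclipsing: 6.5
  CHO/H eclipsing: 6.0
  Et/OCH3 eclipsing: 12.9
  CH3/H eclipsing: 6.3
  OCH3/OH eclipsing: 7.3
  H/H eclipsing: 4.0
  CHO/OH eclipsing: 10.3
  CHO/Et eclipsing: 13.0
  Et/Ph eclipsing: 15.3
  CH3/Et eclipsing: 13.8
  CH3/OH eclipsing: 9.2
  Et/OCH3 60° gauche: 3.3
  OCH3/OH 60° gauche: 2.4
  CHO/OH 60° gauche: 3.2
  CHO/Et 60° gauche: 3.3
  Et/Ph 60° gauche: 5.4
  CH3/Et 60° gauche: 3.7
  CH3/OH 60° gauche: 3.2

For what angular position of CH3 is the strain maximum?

0°

CH3 at 0° (eclipsed): Et(0°)/CH3(0°) eclipsed 13.8; H(120°)/OCH3(120°) eclipsed 6.5; OH(240°)/CHO(240°) eclipsed 10.3 → 30.6 kJ/mol.
CH3 at 60° (staggered): Et(0°)/CH3(60°) gauche 3.7; Et(0°)/CHO(300°) gauche 3.3; OH(240°)/OCH3(180°) gauche 2.4; OH(240°)/CHO(300°) gauche 3.2 → 12.6 kJ/mol.
CH3 at 120° (eclipsed): Et(0°)/CHO(0°) eclipsed 13.0; H(120°)/CH3(120°) eclipsed 6.3; OH(240°)/OCH3(240°) eclipsed 7.3 → 26.6 kJ/mol.
CH3 at 180° (staggered): Et(0°)/OCH3(300°) gauche 3.3; Et(0°)/CHO(60°) gauche 3.3; OH(240°)/CH3(180°) gauche 3.2; OH(240°)/OCH3(300°) gauche 2.4 → 12.2 kJ/mol.
CH3 at 240° (eclipsed): Et(0°)/OCH3(0°) eclipsed 12.9; H(120°)/CHO(120°) eclipsed 6.0; OH(240°)/CH3(240°) eclipsed 9.2 → 28.1 kJ/mol.
CH3 at 300° (staggered): Et(0°)/CH3(300°) gauche 3.7; Et(0°)/OCH3(60°) gauche 3.3; OH(240°)/CH3(300°) gauche 3.2; OH(240°)/CHO(180°) gauche 3.2 → 13.4 kJ/mol.
The maximum (30.6 kJ/mol) occurs with CH3 at 0°.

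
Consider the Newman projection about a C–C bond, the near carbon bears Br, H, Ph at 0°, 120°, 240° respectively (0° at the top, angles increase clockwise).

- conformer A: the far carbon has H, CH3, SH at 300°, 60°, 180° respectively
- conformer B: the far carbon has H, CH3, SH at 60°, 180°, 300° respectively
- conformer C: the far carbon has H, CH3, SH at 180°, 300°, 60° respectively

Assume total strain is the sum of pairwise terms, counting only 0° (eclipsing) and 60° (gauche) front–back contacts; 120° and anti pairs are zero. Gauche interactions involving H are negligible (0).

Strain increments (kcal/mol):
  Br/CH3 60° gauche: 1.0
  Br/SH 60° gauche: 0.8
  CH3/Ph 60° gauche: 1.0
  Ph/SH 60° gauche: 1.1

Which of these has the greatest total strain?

A (staggered): Br(0°)/CH3(60°) gauche 1.0; Ph(240°)/SH(180°) gauche 1.1 → 2.1 kcal/mol.
B (staggered): Br(0°)/SH(300°) gauche 0.8; Ph(240°)/CH3(180°) gauche 1.0; Ph(240°)/SH(300°) gauche 1.1 → 2.9 kcal/mol.
C (staggered): Br(0°)/CH3(300°) gauche 1.0; Br(0°)/SH(60°) gauche 0.8; Ph(240°)/CH3(300°) gauche 1.0 → 2.8 kcal/mol.
B has the highest total (2.9 kcal/mol).

B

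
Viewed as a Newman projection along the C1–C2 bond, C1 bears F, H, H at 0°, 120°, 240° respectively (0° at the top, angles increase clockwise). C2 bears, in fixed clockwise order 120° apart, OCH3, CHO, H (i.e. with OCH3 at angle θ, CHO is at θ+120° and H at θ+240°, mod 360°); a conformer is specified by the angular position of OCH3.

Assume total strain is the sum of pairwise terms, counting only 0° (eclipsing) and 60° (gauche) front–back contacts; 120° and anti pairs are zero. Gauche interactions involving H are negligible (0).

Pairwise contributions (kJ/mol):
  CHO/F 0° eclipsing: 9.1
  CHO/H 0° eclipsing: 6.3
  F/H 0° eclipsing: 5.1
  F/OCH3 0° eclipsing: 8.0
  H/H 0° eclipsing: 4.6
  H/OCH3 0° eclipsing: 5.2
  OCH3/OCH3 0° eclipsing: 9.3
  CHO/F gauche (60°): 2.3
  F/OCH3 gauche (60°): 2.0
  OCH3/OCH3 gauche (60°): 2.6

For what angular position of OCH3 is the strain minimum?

60°

OCH3 at 0° is eclipsed. F at 0° is eclipsed with OCH3 at 0° (8.0); H at 120° is eclipsed with CHO at 120° (6.3); H at 240° is eclipsed with H at 240° (4.6). Total 18.9 kJ/mol.
OCH3 at 60° is staggered. F at 0° is gauche with OCH3 at 60° (2.0). Total 2.0 kJ/mol.
OCH3 at 120° is eclipsed. F at 0° is eclipsed with H at 0° (5.1); H at 120° is eclipsed with OCH3 at 120° (5.2); H at 240° is eclipsed with CHO at 240° (6.3). Total 16.6 kJ/mol.
OCH3 at 180° is staggered. F at 0° is gauche with CHO at 300° (2.3). Total 2.3 kJ/mol.
OCH3 at 240° is eclipsed. F at 0° is eclipsed with CHO at 0° (9.1); H at 120° is eclipsed with H at 120° (4.6); H at 240° is eclipsed with OCH3 at 240° (5.2). Total 18.9 kJ/mol.
OCH3 at 300° is staggered. F at 0° is gauche with OCH3 at 300° (2.0); F at 0° is gauche with CHO at 60° (2.3). Total 4.3 kJ/mol.
The minimum (2.0 kJ/mol) occurs with OCH3 at 60°.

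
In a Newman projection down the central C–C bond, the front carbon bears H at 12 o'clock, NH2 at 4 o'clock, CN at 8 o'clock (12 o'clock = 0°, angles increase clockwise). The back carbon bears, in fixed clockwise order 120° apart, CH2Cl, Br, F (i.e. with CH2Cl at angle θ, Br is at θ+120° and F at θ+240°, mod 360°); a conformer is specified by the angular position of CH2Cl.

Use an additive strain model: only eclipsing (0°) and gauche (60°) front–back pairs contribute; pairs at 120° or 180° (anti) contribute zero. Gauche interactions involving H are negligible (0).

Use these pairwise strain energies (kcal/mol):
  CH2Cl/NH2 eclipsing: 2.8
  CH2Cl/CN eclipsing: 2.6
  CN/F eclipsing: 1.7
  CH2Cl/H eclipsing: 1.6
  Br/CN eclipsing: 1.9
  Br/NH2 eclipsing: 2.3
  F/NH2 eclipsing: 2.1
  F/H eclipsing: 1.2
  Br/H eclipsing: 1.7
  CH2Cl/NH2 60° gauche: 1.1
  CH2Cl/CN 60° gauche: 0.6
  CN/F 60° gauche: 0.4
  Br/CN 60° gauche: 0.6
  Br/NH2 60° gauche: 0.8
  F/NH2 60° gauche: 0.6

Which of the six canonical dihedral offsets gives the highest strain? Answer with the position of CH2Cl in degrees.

240°

CH2Cl at 0° (eclipsed): H(0°)/CH2Cl(0°) eclipsed 1.6; NH2(120°)/Br(120°) eclipsed 2.3; CN(240°)/F(240°) eclipsed 1.7 → 5.6 kcal/mol.
CH2Cl at 60° (staggered): NH2(120°)/CH2Cl(60°) gauche 1.1; NH2(120°)/Br(180°) gauche 0.8; CN(240°)/Br(180°) gauche 0.6; CN(240°)/F(300°) gauche 0.4 → 2.9 kcal/mol.
CH2Cl at 120° (eclipsed): H(0°)/F(0°) eclipsed 1.2; NH2(120°)/CH2Cl(120°) eclipsed 2.8; CN(240°)/Br(240°) eclipsed 1.9 → 5.9 kcal/mol.
CH2Cl at 180° (staggered): NH2(120°)/CH2Cl(180°) gauche 1.1; NH2(120°)/F(60°) gauche 0.6; CN(240°)/CH2Cl(180°) gauche 0.6; CN(240°)/Br(300°) gauche 0.6 → 2.9 kcal/mol.
CH2Cl at 240° (eclipsed): H(0°)/Br(0°) eclipsed 1.7; NH2(120°)/F(120°) eclipsed 2.1; CN(240°)/CH2Cl(240°) eclipsed 2.6 → 6.4 kcal/mol.
CH2Cl at 300° (staggered): NH2(120°)/Br(60°) gauche 0.8; NH2(120°)/F(180°) gauche 0.6; CN(240°)/CH2Cl(300°) gauche 0.6; CN(240°)/F(180°) gauche 0.4 → 2.4 kcal/mol.
The maximum (6.4 kcal/mol) occurs with CH2Cl at 240°.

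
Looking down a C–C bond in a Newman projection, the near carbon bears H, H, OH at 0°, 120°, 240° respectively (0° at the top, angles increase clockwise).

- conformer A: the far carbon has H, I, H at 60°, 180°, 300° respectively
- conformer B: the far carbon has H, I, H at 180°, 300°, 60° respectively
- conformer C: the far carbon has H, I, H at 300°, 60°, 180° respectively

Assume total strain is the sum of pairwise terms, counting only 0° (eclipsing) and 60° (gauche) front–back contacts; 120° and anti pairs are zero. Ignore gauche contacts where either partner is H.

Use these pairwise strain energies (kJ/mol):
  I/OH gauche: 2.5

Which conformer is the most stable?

A is staggered. OH at 240° is gauche with I at 180° (2.5). Total 2.5 kJ/mol.
B is staggered. OH at 240° is gauche with I at 300° (2.5). Total 2.5 kJ/mol.
C (staggered): no non-H gauche contacts → 0.0 kJ/mol.
C has the lowest total (0.0 kJ/mol).

C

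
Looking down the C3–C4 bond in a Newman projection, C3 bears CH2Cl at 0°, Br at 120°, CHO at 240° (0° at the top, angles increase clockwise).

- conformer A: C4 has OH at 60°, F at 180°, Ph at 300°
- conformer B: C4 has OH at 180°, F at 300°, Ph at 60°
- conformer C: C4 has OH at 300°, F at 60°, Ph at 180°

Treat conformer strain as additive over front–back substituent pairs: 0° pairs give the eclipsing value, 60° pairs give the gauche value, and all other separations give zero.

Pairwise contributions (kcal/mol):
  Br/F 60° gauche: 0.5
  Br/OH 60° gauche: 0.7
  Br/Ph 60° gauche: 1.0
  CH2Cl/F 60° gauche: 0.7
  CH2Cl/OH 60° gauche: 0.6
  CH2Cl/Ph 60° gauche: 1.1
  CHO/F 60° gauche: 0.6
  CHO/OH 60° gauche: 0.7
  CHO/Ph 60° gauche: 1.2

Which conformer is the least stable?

A is staggered. CH2Cl at 0° is gauche with OH at 60° (0.6); CH2Cl at 0° is gauche with Ph at 300° (1.1); Br at 120° is gauche with OH at 60° (0.7); Br at 120° is gauche with F at 180° (0.5); CHO at 240° is gauche with F at 180° (0.6); CHO at 240° is gauche with Ph at 300° (1.2). Total 4.7 kcal/mol.
B is staggered. CH2Cl at 0° is gauche with F at 300° (0.7); CH2Cl at 0° is gauche with Ph at 60° (1.1); Br at 120° is gauche with OH at 180° (0.7); Br at 120° is gauche with Ph at 60° (1.0); CHO at 240° is gauche with OH at 180° (0.7); CHO at 240° is gauche with F at 300° (0.6). Total 4.8 kcal/mol.
C is staggered. CH2Cl at 0° is gauche with OH at 300° (0.6); CH2Cl at 0° is gauche with F at 60° (0.7); Br at 120° is gauche with F at 60° (0.5); Br at 120° is gauche with Ph at 180° (1.0); CHO at 240° is gauche with OH at 300° (0.7); CHO at 240° is gauche with Ph at 180° (1.2). Total 4.7 kcal/mol.
B has the highest total (4.8 kcal/mol).

B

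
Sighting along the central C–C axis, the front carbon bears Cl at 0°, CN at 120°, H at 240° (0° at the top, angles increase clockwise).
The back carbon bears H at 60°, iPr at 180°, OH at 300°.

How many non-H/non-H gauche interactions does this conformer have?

2

Non-H gauche pairs: Cl(0°)/OH(300°); CN(120°)/iPr(180°) — 2 interactions.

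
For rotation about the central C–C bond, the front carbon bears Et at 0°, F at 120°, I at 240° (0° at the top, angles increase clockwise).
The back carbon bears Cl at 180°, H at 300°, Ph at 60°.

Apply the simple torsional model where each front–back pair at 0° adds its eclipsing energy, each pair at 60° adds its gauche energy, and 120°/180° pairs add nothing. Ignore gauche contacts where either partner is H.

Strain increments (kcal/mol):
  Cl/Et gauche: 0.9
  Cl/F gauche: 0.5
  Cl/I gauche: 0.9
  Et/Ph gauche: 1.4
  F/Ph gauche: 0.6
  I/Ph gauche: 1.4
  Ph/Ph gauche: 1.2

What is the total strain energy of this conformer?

3.4 kcal/mol

This conformer is staggered. Et at 0° is gauche with Ph at 60° (1.4); F at 120° is gauche with Cl at 180° (0.5); F at 120° is gauche with Ph at 60° (0.6); I at 240° is gauche with Cl at 180° (0.9). Total 3.4 kcal/mol.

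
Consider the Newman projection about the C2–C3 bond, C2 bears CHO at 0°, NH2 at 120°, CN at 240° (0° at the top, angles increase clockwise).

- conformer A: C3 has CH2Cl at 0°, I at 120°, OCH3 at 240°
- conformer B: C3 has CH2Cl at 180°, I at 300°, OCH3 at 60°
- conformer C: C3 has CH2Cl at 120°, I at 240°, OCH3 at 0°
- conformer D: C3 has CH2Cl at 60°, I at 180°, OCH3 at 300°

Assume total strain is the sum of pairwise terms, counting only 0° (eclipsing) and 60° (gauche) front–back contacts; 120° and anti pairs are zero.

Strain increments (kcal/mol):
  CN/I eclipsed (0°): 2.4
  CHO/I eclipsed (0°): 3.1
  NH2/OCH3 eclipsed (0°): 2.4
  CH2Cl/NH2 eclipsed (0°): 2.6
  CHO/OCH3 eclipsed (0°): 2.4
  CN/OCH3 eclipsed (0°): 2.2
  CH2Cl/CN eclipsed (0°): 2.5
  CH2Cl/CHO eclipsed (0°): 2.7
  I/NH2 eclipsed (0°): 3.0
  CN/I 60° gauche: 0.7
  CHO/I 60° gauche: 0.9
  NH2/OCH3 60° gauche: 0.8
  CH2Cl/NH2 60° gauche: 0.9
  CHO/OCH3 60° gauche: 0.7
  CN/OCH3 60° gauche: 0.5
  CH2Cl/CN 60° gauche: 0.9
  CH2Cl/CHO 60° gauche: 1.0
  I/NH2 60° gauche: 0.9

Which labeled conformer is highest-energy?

A

A (eclipsed): CHO(0°)/CH2Cl(0°) eclipsed 2.7; NH2(120°)/I(120°) eclipsed 3.0; CN(240°)/OCH3(240°) eclipsed 2.2 → 7.9 kcal/mol.
B (staggered): CHO(0°)/I(300°) gauche 0.9; CHO(0°)/OCH3(60°) gauche 0.7; NH2(120°)/CH2Cl(180°) gauche 0.9; NH2(120°)/OCH3(60°) gauche 0.8; CN(240°)/CH2Cl(180°) gauche 0.9; CN(240°)/I(300°) gauche 0.7 → 4.9 kcal/mol.
C (eclipsed): CHO(0°)/OCH3(0°) eclipsed 2.4; NH2(120°)/CH2Cl(120°) eclipsed 2.6; CN(240°)/I(240°) eclipsed 2.4 → 7.4 kcal/mol.
D (staggered): CHO(0°)/CH2Cl(60°) gauche 1.0; CHO(0°)/OCH3(300°) gauche 0.7; NH2(120°)/CH2Cl(60°) gauche 0.9; NH2(120°)/I(180°) gauche 0.9; CN(240°)/I(180°) gauche 0.7; CN(240°)/OCH3(300°) gauche 0.5 → 4.7 kcal/mol.
A has the highest total (7.9 kcal/mol).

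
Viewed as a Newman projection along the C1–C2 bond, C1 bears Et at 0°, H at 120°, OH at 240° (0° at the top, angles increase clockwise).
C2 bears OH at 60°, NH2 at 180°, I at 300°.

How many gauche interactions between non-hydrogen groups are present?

4

Non-H gauche pairs: Et(0°)/OH(60°); Et(0°)/I(300°); OH(240°)/NH2(180°); OH(240°)/I(300°) — 4 interactions.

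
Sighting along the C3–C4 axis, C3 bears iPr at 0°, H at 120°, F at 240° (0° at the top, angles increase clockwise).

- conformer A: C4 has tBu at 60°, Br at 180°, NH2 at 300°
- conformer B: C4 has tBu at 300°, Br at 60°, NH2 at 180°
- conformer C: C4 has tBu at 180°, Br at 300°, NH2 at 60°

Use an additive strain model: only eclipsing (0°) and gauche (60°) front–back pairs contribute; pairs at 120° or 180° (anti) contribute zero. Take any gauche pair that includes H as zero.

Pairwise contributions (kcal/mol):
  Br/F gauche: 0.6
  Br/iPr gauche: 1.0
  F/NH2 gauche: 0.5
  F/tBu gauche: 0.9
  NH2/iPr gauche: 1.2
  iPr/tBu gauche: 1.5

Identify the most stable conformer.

C

A (staggered): iPr(0°)/tBu(60°) gauche 1.5; iPr(0°)/NH2(300°) gauche 1.2; F(240°)/Br(180°) gauche 0.6; F(240°)/NH2(300°) gauche 0.5 → 3.8 kcal/mol.
B (staggered): iPr(0°)/tBu(300°) gauche 1.5; iPr(0°)/Br(60°) gauche 1.0; F(240°)/tBu(300°) gauche 0.9; F(240°)/NH2(180°) gauche 0.5 → 3.9 kcal/mol.
C (staggered): iPr(0°)/Br(300°) gauche 1.0; iPr(0°)/NH2(60°) gauche 1.2; F(240°)/tBu(180°) gauche 0.9; F(240°)/Br(300°) gauche 0.6 → 3.7 kcal/mol.
C has the lowest total (3.7 kcal/mol).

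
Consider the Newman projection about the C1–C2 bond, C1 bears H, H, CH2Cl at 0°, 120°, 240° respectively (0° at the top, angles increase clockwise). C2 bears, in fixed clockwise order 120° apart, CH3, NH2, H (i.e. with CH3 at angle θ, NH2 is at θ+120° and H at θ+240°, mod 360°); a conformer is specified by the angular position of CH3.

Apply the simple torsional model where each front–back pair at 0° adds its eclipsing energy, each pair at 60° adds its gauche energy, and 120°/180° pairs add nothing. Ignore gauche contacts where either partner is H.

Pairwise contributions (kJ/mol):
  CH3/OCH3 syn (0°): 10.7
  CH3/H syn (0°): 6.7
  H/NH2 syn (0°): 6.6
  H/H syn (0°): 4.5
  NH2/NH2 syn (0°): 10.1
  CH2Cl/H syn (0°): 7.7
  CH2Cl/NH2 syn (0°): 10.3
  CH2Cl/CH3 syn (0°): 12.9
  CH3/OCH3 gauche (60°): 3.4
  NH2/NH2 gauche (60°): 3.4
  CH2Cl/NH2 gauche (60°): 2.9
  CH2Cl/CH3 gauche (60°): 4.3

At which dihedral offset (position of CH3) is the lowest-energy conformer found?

CH3 at 0° is eclipsed. H at 0° is eclipsed with CH3 at 0° (6.7); H at 120° is eclipsed with NH2 at 120° (6.6); CH2Cl at 240° is eclipsed with H at 240° (7.7). Total 21.0 kJ/mol.
CH3 at 60° is staggered. CH2Cl at 240° is gauche with NH2 at 180° (2.9). Total 2.9 kJ/mol.
CH3 at 120° is eclipsed. H at 0° is eclipsed with H at 0° (4.5); H at 120° is eclipsed with CH3 at 120° (6.7); CH2Cl at 240° is eclipsed with NH2 at 240° (10.3). Total 21.5 kJ/mol.
CH3 at 180° is staggered. CH2Cl at 240° is gauche with CH3 at 180° (4.3); CH2Cl at 240° is gauche with NH2 at 300° (2.9). Total 7.2 kJ/mol.
CH3 at 240° is eclipsed. H at 0° is eclipsed with NH2 at 0° (6.6); H at 120° is eclipsed with H at 120° (4.5); CH2Cl at 240° is eclipsed with CH3 at 240° (12.9). Total 24.0 kJ/mol.
CH3 at 300° is staggered. CH2Cl at 240° is gauche with CH3 at 300° (4.3). Total 4.3 kJ/mol.
The minimum (2.9 kJ/mol) occurs with CH3 at 60°.

60°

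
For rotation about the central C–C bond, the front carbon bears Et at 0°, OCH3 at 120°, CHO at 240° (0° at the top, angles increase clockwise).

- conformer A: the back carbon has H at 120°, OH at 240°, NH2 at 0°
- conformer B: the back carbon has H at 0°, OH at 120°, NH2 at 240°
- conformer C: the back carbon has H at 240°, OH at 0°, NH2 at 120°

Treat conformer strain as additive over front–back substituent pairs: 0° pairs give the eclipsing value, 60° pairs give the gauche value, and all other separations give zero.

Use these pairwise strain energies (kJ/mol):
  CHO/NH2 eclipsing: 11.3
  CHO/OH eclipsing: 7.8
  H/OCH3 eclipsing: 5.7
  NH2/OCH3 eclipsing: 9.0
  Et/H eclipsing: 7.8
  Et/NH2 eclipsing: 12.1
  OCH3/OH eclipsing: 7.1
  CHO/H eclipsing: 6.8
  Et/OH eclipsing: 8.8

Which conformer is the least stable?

B

A is eclipsed. Et at 0° is eclipsed with NH2 at 0° (12.1); OCH3 at 120° is eclipsed with H at 120° (5.7); CHO at 240° is eclipsed with OH at 240° (7.8). Total 25.6 kJ/mol.
B is eclipsed. Et at 0° is eclipsed with H at 0° (7.8); OCH3 at 120° is eclipsed with OH at 120° (7.1); CHO at 240° is eclipsed with NH2 at 240° (11.3). Total 26.2 kJ/mol.
C is eclipsed. Et at 0° is eclipsed with OH at 0° (8.8); OCH3 at 120° is eclipsed with NH2 at 120° (9.0); CHO at 240° is eclipsed with H at 240° (6.8). Total 24.6 kJ/mol.
B has the highest total (26.2 kJ/mol).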